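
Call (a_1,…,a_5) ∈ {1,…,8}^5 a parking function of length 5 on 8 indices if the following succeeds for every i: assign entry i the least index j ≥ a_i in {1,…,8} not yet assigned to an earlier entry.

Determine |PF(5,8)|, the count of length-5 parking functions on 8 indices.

26244

#PF = (9−5)·9^(5−1) = 4×6561 = 26244 (Pollak)
Check (5,6,4,1,6) → sorted (1,4,5,6,6): b_i ≤ 3+i ∀i, a PF.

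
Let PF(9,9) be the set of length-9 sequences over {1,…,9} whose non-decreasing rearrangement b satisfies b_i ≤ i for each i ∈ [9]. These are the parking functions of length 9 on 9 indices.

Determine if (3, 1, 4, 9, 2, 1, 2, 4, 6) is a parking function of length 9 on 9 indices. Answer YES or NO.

Sorted: b = (1, 1, 2, 2, 3, 4, 4, 6, 9).
  b_1=1 ≤ 1
  b_2=1 ≤ 2
  b_3=2 ≤ 3
  b_4=2 ≤ 4
  b_5=3 ≤ 5
  b_6=4 ≤ 6
  b_7=4 ≤ 7
  b_8=6 ≤ 8
  b_9=9 ≤ 9
All bounds hold ⇒ YES

YES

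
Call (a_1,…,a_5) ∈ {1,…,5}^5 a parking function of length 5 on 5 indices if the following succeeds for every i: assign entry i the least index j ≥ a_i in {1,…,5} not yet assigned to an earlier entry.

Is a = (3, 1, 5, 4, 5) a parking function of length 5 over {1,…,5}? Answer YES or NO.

Rearranged: b = (1, 3, 4, 5, 5).
  b_1=1 ≤ 1
  b_2=3 > 2
  fails at i=2 ⇒ NO

NO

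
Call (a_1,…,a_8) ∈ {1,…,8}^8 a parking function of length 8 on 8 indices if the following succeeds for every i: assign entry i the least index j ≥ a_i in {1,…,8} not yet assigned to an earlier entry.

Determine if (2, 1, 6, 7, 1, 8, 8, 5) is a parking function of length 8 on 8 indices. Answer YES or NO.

NO

Order a: b = (1, 1, 2, 5, 6, 7, 8, 8).
  b_1=1 ≤ 1
  b_2=1 ≤ 2
  b_3=2 ≤ 3
  b_4=5 > 4
  fails at i=4 ⇒ NO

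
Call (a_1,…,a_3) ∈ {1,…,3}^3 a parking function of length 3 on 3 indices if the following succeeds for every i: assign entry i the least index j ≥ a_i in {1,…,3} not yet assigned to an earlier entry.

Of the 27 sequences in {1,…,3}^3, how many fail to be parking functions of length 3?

11

|PF| = (3+1−3)·(3+1)^{3−1} = 1×16 = 16 (Konheim–Weiss)
Check (3,3,2) → sorted (2,3,3): b_1=2>1, not a PF.
3^3 − 16 = 27 − 16 = 11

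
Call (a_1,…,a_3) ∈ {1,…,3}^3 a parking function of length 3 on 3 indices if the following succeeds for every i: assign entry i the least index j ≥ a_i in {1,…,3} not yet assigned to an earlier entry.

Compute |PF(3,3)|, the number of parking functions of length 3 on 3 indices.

#PF = (3−3+1)·(3+1)^(3−1) = 1×16 = 16 (Pollak)
Check (1,3,2) → sorted (1,2,3): b_i ≤ i ∀i, a PF.

16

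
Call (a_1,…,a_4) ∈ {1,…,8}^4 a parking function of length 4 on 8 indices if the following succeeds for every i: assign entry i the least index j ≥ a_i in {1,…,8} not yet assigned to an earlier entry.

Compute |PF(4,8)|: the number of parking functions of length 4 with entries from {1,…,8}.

3645

|PF| = (9−4)·9^(4−1) = 5×729 = 3645 (Konheim–Weiss)
E.g. (4,2,4,1) → sorted (1,2,4,4): b_i ≤ 4+i ∀i, a PF.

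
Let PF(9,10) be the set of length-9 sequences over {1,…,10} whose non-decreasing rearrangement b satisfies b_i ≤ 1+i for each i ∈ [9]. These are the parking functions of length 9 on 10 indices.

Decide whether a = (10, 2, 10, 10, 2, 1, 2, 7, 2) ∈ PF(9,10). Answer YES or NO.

NO

Order a: b = (1, 2, 2, 2, 2, 7, 10, 10, 10).
  b_1=1 ≤ 2
  b_2=2 ≤ 3
  b_3=2 ≤ 4
  b_4=2 ≤ 5
  b_5=2 ≤ 6
  b_6=7 ≤ 7
  b_7=10 > 8
  fails at i=7 ⇒ NO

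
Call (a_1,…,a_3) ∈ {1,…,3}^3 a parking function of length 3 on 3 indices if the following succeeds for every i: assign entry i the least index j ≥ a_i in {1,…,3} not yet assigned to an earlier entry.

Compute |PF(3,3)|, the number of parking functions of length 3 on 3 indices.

16

#PF = (3+1−3)·(3+1)^{3−1} = 1 · 16 = 16
Check (2,2,1) → sorted (1,2,2): b_i ≤ i ∀i, a PF.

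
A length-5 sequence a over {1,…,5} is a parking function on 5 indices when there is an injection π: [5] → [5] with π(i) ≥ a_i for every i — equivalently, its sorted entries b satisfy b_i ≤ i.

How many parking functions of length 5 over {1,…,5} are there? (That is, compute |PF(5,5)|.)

Count = 1·6^4 = 1·1296 = 1296
E.g. (2,2,2,4,1) → sorted (1,2,2,2,4): b_i ≤ i ∀i, a PF.

1296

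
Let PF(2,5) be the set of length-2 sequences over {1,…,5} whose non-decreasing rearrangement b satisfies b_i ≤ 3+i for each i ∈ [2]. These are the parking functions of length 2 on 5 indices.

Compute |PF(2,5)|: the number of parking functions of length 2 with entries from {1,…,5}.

24

|PF(2,5)| = (6−2)·6^(2−1) = 4·6 = 24 (Pollak)
Example (4,5) → sorted (4,5): b_i ≤ 3+i ∀i, a PF.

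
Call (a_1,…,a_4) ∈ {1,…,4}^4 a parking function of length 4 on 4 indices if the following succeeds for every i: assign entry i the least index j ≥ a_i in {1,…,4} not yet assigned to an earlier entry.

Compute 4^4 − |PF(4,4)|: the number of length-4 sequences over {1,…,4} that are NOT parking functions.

Count = (4+1−4)·(4+1)^{4−1} = 1·125 = 125 [KW]
E.g. (4,3,3,4) → sorted (3,3,4,4): b_1=3>1, not a PF.
So 256 − 125 = 131 fail.

131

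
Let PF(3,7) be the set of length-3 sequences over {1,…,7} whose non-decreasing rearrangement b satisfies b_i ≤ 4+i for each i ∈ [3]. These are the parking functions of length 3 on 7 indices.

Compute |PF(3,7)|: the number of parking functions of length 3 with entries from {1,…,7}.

320

|PF| = 5·8^2 = 5×64 = 320
Example (6,1,4) → sorted (1,4,6): b_i ≤ 4+i ∀i, a PF.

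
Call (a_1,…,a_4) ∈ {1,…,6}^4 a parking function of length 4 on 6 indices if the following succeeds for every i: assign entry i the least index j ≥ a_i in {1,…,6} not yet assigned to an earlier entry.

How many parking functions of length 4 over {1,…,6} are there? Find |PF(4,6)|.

1029

#PF = (7−4)·7^(4−1) = 3×343 = 1029 [KW]
Check (4,3,2,2) → sorted (2,2,3,4): b_i ≤ 2+i ∀i, a PF.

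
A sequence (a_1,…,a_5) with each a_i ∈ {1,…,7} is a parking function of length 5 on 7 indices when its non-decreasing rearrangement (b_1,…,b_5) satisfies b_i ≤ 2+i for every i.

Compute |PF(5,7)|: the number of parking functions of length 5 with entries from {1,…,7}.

12288

#PF = (8−5)·8^(5−1) = 3·4096 = 12288 (Konheim–Weiss)
Example (6,3,7,4,4) → sorted (3,4,4,6,7): b_i ≤ 2+i ∀i, a PF.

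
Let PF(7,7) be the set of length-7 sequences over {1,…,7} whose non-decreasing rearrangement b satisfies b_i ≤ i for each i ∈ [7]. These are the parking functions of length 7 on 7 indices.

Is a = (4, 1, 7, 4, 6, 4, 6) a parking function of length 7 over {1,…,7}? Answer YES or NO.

Order a: b = (1, 4, 4, 4, 6, 6, 7).
  b_1=1 ≤ 1
  b_2=4 > 2
  fails at i=2 ⇒ NO

NO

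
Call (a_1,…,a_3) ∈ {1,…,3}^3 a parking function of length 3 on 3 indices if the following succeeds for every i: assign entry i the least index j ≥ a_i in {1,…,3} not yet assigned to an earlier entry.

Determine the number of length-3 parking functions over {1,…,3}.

16

|PF(3,3)| = (4−3)·4^(3−1) = 1·16 = 16
Check (1,3,2) → sorted (1,2,3): b_i ≤ i ∀i, a PF.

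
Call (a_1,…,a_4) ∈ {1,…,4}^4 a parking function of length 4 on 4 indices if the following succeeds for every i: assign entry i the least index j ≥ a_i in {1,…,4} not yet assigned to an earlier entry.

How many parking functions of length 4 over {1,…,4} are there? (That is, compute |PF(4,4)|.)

125

Count = (4+1−4)·(4+1)^{4−1} = 1 · 125 = 125 (Pollak)
E.g. (1,1,1,3) → sorted (1,1,1,3): b_i ≤ i ∀i, a PF.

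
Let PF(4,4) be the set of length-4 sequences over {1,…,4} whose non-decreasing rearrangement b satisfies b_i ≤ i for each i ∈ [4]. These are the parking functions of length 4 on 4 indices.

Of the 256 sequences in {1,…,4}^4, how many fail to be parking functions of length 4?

131

Count = 1·5^3 = 1 · 125 = 125 (Konheim–Weiss)
E.g. (3,4,3,2) → sorted (2,3,3,4): b_1=2>1, not a PF.
So 256 − 125 = 131 fail.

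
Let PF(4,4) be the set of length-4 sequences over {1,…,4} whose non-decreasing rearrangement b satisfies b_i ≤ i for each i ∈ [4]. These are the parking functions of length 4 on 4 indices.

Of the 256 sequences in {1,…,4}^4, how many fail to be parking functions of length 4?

131

|PF(4,4)| = 1·5^3 = 1×125 = 125 [KW]
Example (4,4,1,4) → sorted (1,4,4,4): b_2=4>2, not a PF.
So 256 − 125 = 131 fail.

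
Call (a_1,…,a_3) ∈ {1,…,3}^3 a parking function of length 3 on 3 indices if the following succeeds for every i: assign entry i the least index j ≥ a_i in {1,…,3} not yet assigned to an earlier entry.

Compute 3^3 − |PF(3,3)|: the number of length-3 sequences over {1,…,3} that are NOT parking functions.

#PF = (3−3+1)·(3+1)^(3−1) = 1 · 16 = 16 [KW]
One tuple (3,2,3) → sorted (2,3,3): b_1=2>1, not a PF.
3^3 − 16 = 27 − 16 = 11

11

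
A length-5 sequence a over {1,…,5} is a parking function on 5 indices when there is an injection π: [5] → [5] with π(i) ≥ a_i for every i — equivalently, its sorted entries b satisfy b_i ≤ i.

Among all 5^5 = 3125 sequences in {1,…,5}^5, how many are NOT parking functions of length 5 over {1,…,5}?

|PF(5,5)| = 1·6^4 = 1·1296 = 1296 [KW]
E.g. (3,5,2,2,5) → sorted (2,2,3,5,5): b_1=2>1, not a PF.
Total 3125; non-PF = 3125−1296 = 1829

1829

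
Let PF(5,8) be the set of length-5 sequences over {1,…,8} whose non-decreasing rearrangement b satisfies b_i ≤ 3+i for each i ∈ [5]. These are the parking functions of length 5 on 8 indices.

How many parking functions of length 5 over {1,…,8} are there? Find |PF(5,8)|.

26244

|PF(5,8)| = 4·9^4 = 4×6561 = 26244
One tuple (3,1,3,2,5) → sorted (1,2,3,3,5): b_i ≤ 3+i ∀i, a PF.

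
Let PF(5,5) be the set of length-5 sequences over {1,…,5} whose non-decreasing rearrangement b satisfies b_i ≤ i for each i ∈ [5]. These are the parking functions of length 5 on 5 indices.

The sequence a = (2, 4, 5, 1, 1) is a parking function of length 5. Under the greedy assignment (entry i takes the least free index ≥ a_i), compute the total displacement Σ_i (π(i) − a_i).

Σπ = 5·6/2 = 15 (π permutes [5]); Σa = 2+4+5+1+1 = 13; disp = 15−13 = 2.

2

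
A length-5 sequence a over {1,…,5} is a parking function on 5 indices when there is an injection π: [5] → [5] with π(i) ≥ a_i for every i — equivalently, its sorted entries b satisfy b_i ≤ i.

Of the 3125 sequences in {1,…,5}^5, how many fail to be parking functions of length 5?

#PF = (6−5)·6^(5−1) = 1 · 1296 = 1296 (Pollak)
Example (1,5,4,4,4) → sorted (1,4,4,4,5): b_2=4>2, not a PF.
Total 3125; non-PF = 3125−1296 = 1829

1829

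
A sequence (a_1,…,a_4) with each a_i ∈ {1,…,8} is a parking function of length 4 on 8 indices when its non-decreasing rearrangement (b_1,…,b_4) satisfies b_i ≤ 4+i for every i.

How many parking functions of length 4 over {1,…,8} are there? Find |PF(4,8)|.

3645

|PF(4,8)| = (8−4+1)·(8+1)^(4−1) = 5·729 = 3645 (Konheim–Weiss)
Check (5,6,7,1) → sorted (1,5,6,7): b_i ≤ 4+i ∀i, a PF.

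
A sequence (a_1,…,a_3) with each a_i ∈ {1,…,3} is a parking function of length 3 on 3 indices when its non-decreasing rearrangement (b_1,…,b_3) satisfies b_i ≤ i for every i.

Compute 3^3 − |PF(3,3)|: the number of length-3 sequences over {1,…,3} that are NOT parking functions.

Count = (3+1−3)·(3+1)^{3−1} = 1·16 = 16 [KW]
One tuple (2,3,3) → sorted (2,3,3): b_1=2>1, not a PF.
Total 27; non-PF = 27−16 = 11

11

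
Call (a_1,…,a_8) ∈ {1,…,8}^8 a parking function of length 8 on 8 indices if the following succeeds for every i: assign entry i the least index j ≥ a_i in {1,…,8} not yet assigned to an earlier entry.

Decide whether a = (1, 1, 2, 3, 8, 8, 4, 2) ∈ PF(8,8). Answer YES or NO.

Sorted: b = (1, 1, 2, 2, 3, 4, 8, 8).
  b_1=1 ≤ 1
  b_2=1 ≤ 2
  b_3=2 ≤ 3
  b_4=2 ≤ 4
  b_5=3 ≤ 5
  b_6=4 ≤ 6
  b_7=8 > 7
  fails at i=7 ⇒ NO

NO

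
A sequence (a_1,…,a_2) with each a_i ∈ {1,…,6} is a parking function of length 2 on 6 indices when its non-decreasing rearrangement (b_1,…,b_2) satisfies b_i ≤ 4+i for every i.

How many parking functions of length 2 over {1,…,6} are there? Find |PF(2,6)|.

35

|PF| = (6+1−2)·(6+1)^{2−1} = 5×7 = 35 [KW]
One tuple (2,4) → sorted (2,4): b_i ≤ 4+i ∀i, a PF.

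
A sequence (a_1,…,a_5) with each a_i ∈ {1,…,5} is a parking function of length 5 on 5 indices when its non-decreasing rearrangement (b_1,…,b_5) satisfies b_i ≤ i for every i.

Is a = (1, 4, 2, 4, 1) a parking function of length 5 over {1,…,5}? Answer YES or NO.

Order a: b = (1, 1, 2, 4, 4).
  b_1=1 ≤ 1
  b_2=1 ≤ 2
  b_3=2 ≤ 3
  b_4=4 ≤ 4
  b_5=4 ≤ 5
All bounds hold ⇒ YES

YES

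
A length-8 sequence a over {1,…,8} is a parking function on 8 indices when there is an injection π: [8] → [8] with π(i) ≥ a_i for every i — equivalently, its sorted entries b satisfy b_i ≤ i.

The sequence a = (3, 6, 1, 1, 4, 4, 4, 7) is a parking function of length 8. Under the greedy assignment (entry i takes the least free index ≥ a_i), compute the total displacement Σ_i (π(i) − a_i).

6

Σπ = 36 ({1..8} each once); Σa = 3+6+1+1+4+4+4+7 = 30; disp = 36−30 = 6.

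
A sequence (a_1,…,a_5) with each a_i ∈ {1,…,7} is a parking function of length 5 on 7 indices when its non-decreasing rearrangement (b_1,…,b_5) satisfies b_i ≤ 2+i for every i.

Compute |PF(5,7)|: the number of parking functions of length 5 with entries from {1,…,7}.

12288

|PF| = (7+1−5)·(7+1)^{5−1} = 3×4096 = 12288
E.g. (4,1,3,1,2) → sorted (1,1,2,3,4): b_i ≤ 2+i ∀i, a PF.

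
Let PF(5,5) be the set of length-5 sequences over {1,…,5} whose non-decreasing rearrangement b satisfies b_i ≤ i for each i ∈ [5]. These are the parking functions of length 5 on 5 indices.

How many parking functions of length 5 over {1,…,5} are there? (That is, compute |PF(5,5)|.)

#PF = (6−5)·6^(5−1) = 1×1296 = 1296 [KW]
One tuple (4,3,1,5,1) → sorted (1,1,3,4,5): b_i ≤ i ∀i, a PF.

1296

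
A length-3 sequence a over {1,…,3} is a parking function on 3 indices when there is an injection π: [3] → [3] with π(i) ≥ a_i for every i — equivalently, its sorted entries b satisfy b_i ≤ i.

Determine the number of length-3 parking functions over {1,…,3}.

16

Count = (3−3+1)·(3+1)^(3−1) = 1×16 = 16 (Konheim–Weiss)
Example (1,1,1) → sorted (1,1,1): b_i ≤ i ∀i, a PF.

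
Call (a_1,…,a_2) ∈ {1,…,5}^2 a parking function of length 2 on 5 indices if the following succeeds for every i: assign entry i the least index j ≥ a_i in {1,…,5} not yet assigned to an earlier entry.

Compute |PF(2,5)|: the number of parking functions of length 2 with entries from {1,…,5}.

24

|PF| = (5+1−2)·(5+1)^{2−1} = 4·6 = 24 [KW]
One tuple (2,2) → sorted (2,2): b_i ≤ 3+i ∀i, a PF.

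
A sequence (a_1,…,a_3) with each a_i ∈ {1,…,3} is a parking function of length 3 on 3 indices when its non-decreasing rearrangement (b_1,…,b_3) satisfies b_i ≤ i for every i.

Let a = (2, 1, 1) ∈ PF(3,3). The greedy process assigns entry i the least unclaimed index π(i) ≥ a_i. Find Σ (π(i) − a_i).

2

Σπ = 3·4/2 = 6 (π permutes [3]); Σa = 2+1+1 = 4; disp = 6−4 = 2.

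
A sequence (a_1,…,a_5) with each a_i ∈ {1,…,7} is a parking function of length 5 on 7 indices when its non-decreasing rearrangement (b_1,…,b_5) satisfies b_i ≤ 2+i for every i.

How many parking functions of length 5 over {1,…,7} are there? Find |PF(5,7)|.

#PF = (8−5)·8^(5−1) = 3·4096 = 12288 (Konheim–Weiss)
E.g. (3,4,7,6,2) → sorted (2,3,4,6,7): b_i ≤ 2+i ∀i, a PF.

12288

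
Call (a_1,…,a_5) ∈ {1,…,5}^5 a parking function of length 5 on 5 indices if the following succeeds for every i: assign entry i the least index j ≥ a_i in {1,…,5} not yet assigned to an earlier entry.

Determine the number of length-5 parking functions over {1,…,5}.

|PF| = (5−5+1)·(5+1)^(5−1) = 1×1296 = 1296
E.g. (4,3,1,5,1) → sorted (1,1,3,4,5): b_i ≤ i ∀i, a PF.

1296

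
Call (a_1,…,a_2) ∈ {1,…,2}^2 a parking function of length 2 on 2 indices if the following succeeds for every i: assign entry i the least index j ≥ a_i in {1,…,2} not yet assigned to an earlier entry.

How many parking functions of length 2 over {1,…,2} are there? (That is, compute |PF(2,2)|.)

|PF| = (2+1−2)·(2+1)^{2−1} = 1·3 = 3
One tuple (1,1) → sorted (1,1): b_i ≤ i ∀i, a PF.

3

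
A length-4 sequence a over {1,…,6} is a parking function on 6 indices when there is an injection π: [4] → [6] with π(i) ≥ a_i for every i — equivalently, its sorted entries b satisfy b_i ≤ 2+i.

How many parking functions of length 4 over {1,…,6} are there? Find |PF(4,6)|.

|PF(4,6)| = (7−4)·7^(4−1) = 3 · 343 = 1029 (Pollak)
Check (4,1,4,4) → sorted (1,4,4,4): b_i ≤ 2+i ∀i, a PF.

1029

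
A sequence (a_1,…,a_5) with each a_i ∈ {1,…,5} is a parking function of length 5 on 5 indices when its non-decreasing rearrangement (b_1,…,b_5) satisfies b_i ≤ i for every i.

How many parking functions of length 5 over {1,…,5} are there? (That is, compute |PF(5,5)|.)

#PF = 1·6^4 = 1 · 1296 = 1296 (Pollak)
One tuple (2,1,4,3,1) → sorted (1,1,2,3,4): b_i ≤ i ∀i, a PF.

1296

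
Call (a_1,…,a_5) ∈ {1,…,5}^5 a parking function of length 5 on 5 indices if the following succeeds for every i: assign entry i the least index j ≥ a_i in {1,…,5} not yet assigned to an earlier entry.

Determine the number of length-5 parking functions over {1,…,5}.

1296

#PF = (5+1−5)·(5+1)^{5−1} = 1×1296 = 1296 (Pollak)
One tuple (1,1,2,5,2) → sorted (1,1,2,2,5): b_i ≤ i ∀i, a PF.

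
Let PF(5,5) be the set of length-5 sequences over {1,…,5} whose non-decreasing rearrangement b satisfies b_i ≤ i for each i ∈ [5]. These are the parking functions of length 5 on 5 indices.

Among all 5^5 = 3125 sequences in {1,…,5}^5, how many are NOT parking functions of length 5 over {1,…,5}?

1829

Count = (6−5)·6^(5−1) = 1 · 1296 = 1296 [KW]
Example (4,2,3,3,3) → sorted (2,3,3,3,4): b_1=2>1, not a PF.
So 3125 − 1296 = 1829 fail.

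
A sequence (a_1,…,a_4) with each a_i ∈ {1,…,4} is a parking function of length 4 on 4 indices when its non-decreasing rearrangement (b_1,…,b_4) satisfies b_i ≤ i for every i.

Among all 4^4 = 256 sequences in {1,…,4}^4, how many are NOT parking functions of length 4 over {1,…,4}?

131

#PF = (4−4+1)·(4+1)^(4−1) = 1×125 = 125 [KW]
Example (3,3,4,3) → sorted (3,3,3,4): b_1=3>1, not a PF.
Total 256; non-PF = 256−125 = 131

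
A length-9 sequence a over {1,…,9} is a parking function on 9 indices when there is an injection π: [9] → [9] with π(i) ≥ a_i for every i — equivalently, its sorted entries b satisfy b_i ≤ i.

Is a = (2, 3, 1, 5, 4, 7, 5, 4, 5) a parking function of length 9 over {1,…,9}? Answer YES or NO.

Order a: b = (1, 2, 3, 4, 4, 5, 5, 5, 7).
  b_1=1 ≤ 1
  b_2=2 ≤ 2
  b_3=3 ≤ 3
  b_4=4 ≤ 4
  b_5=4 ≤ 5
  b_6=5 ≤ 6
  b_7=5 ≤ 7
  b_8=5 ≤ 8
  b_9=7 ≤ 9
All bounds hold ⇒ YES

YES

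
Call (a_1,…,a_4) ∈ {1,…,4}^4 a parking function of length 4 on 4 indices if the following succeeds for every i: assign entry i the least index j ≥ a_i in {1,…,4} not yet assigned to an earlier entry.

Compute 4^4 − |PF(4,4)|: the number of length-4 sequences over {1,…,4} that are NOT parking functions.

131

|PF(4,4)| = 1·5^3 = 1 · 125 = 125
Example (3,2,3,4) → sorted (2,3,3,4): b_1=2>1, not a PF.
4^4 − 125 = 256 − 125 = 131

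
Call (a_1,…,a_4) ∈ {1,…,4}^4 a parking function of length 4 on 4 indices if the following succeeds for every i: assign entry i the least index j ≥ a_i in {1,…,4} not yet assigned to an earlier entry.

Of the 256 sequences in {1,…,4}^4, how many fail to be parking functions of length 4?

Count = 1·5^3 = 1 · 125 = 125
E.g. (1,3,4,4) → sorted (1,3,4,4): b_2=3>2, not a PF.
4^4 − 125 = 256 − 125 = 131

131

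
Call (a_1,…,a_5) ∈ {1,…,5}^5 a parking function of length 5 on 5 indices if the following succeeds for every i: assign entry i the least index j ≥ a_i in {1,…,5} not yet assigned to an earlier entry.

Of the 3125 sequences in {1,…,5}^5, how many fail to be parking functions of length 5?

|PF(5,5)| = (5−5+1)·(5+1)^(5−1) = 1·1296 = 1296
Example (3,3,5,5,3) → sorted (3,3,3,5,5): b_1=3>1, not a PF.
5^5 − 1296 = 3125 − 1296 = 1829

1829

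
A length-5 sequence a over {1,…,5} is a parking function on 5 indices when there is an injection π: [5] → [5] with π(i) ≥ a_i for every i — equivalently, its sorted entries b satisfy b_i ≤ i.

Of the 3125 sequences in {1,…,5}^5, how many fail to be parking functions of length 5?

#PF = (5−5+1)·(5+1)^(5−1) = 1×1296 = 1296 [KW]
One tuple (5,4,4,5,5) → sorted (4,4,5,5,5): b_1=4>1, not a PF.
So 3125 − 1296 = 1829 fail.

1829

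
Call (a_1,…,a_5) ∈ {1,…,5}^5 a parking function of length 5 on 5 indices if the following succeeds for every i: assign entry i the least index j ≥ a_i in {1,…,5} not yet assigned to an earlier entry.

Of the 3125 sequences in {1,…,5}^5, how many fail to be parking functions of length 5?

Count = (5−5+1)·(5+1)^(5−1) = 1·1296 = 1296 (Pollak)
Example (5,5,2,5,5) → sorted (2,5,5,5,5): b_1=2>1, not a PF.
Total 3125; non-PF = 3125−1296 = 1829

1829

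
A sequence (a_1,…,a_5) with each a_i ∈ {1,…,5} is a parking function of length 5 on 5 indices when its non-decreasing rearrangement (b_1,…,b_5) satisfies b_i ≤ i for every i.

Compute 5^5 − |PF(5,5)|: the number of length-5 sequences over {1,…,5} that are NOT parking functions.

|PF| = (5+1−5)·(5+1)^{5−1} = 1 · 1296 = 1296
Example (4,3,3,5,4) → sorted (3,3,4,4,5): b_1=3>1, not a PF.
Total 3125; non-PF = 3125−1296 = 1829

1829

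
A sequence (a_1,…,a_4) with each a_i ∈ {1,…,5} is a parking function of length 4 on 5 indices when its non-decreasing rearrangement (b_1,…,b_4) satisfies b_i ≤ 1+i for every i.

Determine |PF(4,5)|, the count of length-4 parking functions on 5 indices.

432

|PF| = (6−4)·6^(4−1) = 2×216 = 432
One tuple (3,1,4,1) → sorted (1,1,3,4): b_i ≤ 1+i ∀i, a PF.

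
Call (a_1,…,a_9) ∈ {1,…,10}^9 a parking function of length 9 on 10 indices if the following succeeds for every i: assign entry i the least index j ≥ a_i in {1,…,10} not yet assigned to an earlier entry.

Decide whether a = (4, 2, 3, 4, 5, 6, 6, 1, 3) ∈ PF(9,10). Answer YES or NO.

Sorted: b = (1, 2, 3, 3, 4, 4, 5, 6, 6).
  b_1=1 ≤ 2
  b_2=2 ≤ 3
  b_3=3 ≤ 4
  b_4=3 ≤ 5
  b_5=4 ≤ 6
  b_6=4 ≤ 7
  b_7=5 ≤ 8
  b_8=6 ≤ 9
  b_9=6 ≤ 10
All bounds hold ⇒ YES

YES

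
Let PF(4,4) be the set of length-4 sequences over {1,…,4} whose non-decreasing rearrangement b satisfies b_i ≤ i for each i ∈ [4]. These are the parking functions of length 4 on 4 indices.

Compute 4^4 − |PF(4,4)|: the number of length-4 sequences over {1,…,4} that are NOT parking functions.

#PF = (5−4)·5^(4−1) = 1×125 = 125 (Pollak)
Example (4,4,2,4) → sorted (2,4,4,4): b_1=2>1, not a PF.
So 256 − 125 = 131 fail.

131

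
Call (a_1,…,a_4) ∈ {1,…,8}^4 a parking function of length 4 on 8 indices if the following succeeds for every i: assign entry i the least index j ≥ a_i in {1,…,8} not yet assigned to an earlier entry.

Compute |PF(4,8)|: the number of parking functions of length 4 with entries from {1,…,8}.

|PF(4,8)| = 5·9^3 = 5·729 = 3645 [KW]
Example (6,7,4,2) → sorted (2,4,6,7): b_i ≤ 4+i ∀i, a PF.

3645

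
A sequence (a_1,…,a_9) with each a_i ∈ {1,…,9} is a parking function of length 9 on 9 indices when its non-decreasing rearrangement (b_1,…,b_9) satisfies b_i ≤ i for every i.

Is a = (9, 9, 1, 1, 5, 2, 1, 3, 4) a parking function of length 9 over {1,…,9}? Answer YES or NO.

Order a: b = (1, 1, 1, 2, 3, 4, 5, 9, 9).
  b_1=1 ≤ 1
  b_2=1 ≤ 2
  b_3=1 ≤ 3
  b_4=2 ≤ 4
  b_5=3 ≤ 5
  b_6=4 ≤ 6
  b_7=5 ≤ 7
  b_8=9 > 8
  fails at i=8 ⇒ NO

NO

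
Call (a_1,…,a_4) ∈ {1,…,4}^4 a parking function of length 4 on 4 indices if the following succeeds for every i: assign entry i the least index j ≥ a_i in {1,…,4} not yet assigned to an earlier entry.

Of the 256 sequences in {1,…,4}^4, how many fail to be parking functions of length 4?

|PF| = (4+1−4)·(4+1)^{4−1} = 1 · 125 = 125 [KW]
One tuple (4,1,4,2) → sorted (1,2,4,4): b_3=4>3, not a PF.
Total 256; non-PF = 256−125 = 131

131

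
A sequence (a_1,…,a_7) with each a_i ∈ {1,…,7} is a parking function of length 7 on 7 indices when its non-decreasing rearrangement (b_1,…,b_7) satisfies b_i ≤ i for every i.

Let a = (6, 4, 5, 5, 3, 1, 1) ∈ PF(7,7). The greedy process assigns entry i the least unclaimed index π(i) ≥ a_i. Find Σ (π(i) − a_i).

Σπ = 28 ({1..7} each once); Σa = 6+4+5+5+3+1+1 = 25; disp = 28−25 = 3.

3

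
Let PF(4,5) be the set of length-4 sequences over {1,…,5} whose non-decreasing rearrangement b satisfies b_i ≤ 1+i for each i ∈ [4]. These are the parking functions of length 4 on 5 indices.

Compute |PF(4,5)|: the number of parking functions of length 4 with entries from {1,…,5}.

Count = 2·6^3 = 2×216 = 432 [KW]
Check (2,4,1,1) → sorted (1,1,2,4): b_i ≤ 1+i ∀i, a PF.

432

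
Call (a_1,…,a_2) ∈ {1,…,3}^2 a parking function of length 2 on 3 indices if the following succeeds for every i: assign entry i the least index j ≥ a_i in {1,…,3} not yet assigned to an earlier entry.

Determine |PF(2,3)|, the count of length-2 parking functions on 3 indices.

8

Count = (4−2)·4^(2−1) = 2×4 = 8
Example (1,2) → sorted (1,2): b_i ≤ 1+i ∀i, a PF.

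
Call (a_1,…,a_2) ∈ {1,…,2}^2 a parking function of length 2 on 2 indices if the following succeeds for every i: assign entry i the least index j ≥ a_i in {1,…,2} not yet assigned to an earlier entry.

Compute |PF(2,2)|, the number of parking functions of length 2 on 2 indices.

3

|PF(2,2)| = 1·3^1 = 1 · 3 = 3 (Pollak)
One tuple (2,1) → sorted (1,2): b_i ≤ i ∀i, a PF.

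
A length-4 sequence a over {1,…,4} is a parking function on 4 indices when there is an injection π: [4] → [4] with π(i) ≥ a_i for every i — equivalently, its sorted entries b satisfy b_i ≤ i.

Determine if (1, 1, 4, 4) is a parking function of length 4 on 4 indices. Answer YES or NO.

Sorted: b = (1, 1, 4, 4).
  b_1=1 ≤ 1
  b_2=1 ≤ 2
  b_3=4 > 3
  fails at i=3 ⇒ NO

NO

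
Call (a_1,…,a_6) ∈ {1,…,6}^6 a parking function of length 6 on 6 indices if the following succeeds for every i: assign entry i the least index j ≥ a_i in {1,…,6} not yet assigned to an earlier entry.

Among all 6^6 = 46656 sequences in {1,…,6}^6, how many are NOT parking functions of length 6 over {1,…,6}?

|PF(6,6)| = (6−6+1)·(6+1)^(6−1) = 1·16807 = 16807
Example (3,5,6,2,4,3) → sorted (2,3,3,4,5,6): b_1=2>1, not a PF.
6^6 − 16807 = 46656 − 16807 = 29849

29849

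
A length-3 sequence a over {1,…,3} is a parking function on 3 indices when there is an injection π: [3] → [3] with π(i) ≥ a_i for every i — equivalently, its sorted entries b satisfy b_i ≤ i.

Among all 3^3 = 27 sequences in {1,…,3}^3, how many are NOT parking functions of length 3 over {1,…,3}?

#PF = 1·4^2 = 1·16 = 16 [KW]
One tuple (3,3,3) → sorted (3,3,3): b_1=3>1, not a PF.
So 27 − 16 = 11 fail.

11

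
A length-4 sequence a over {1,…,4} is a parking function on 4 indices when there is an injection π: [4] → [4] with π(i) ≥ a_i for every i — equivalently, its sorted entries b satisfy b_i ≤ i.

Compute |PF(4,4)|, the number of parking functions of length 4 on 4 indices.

|PF| = 1·5^3 = 1×125 = 125 (Pollak)
E.g. (3,1,3,2) → sorted (1,2,3,3): b_i ≤ i ∀i, a PF.

125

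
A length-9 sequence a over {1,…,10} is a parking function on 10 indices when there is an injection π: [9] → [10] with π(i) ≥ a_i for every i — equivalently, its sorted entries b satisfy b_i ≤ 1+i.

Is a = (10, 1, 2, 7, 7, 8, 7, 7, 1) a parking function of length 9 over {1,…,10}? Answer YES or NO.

Rearranged: b = (1, 1, 2, 7, 7, 7, 7, 8, 10).
  b_1=1 ≤ 2
  b_2=1 ≤ 3
  b_3=2 ≤ 4
  b_4=7 > 5
  fails at i=4 ⇒ NO

NO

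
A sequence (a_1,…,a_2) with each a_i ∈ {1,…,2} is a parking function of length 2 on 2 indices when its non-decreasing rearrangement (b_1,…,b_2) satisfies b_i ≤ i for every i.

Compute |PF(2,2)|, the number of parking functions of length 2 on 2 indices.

|PF| = (2+1−2)·(2+1)^{2−1} = 1·3 = 3 [KW]
One tuple (1,1) → sorted (1,1): b_i ≤ i ∀i, a PF.

3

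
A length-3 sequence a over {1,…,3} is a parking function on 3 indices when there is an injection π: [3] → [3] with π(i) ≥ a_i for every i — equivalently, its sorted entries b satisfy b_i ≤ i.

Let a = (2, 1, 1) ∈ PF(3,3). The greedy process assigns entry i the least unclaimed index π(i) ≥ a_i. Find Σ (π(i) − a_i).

Σπ = 6 ({1..3} each once); Σa = 2+1+1 = 4; disp = 6−4 = 2.

2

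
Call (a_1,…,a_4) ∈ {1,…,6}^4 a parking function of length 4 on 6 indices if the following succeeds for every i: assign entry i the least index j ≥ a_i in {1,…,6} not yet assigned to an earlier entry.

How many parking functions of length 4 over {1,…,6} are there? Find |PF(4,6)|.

#PF = 3·7^3 = 3 · 343 = 1029 (Konheim–Weiss)
Example (1,1,6,4) → sorted (1,1,4,6): b_i ≤ 2+i ∀i, a PF.

1029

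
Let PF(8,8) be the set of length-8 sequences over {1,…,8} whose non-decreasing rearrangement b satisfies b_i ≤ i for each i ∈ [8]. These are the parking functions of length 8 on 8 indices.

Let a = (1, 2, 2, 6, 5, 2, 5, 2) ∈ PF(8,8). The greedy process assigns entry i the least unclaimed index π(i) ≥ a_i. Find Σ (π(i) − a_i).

11

Σπ = 36 ({1..8} each once); Σa = 1+2+2+6+5+2+5+2 = 25; disp = 36−25 = 11.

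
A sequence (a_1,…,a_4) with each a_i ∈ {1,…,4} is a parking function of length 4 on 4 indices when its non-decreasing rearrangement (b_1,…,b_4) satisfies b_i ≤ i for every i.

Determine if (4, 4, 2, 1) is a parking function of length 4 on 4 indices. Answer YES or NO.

Order a: b = (1, 2, 4, 4).
  b_1=1 ≤ 1
  b_2=2 ≤ 2
  b_3=4 > 3
  fails at i=3 ⇒ NO

NO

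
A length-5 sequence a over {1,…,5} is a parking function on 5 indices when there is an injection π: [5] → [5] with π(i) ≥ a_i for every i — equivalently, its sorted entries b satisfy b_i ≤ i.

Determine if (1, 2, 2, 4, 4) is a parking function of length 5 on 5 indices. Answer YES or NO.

YES

Sorted: b = (1, 2, 2, 4, 4).
  b_1=1 ≤ 1
  b_2=2 ≤ 2
  b_3=2 ≤ 3
  b_4=4 ≤ 4
  b_5=4 ≤ 5
All bounds hold ⇒ YES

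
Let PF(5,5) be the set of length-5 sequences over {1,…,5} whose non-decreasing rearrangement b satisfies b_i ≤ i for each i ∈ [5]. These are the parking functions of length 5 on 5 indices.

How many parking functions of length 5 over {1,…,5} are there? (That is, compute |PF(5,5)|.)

1296

#PF = (6−5)·6^(5−1) = 1 · 1296 = 1296 [KW]
Example (1,2,5,2,4) → sorted (1,2,2,4,5): b_i ≤ i ∀i, a PF.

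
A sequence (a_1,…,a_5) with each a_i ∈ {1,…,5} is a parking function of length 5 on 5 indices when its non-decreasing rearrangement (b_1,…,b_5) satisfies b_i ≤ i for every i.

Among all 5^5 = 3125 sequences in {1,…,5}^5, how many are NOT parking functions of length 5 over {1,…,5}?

1829

|PF(5,5)| = (5+1−5)·(5+1)^{5−1} = 1 · 1296 = 1296 [KW]
One tuple (4,5,2,4,4) → sorted (2,4,4,4,5): b_1=2>1, not a PF.
5^5 − 1296 = 3125 − 1296 = 1829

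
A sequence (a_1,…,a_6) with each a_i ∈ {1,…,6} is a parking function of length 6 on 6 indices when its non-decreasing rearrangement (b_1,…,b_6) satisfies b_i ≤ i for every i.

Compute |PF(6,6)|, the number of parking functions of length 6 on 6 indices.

#PF = (7−6)·7^(6−1) = 1 · 16807 = 16807
Check (1,1,3,6,1,4) → sorted (1,1,1,3,4,6): b_i ≤ i ∀i, a PF.

16807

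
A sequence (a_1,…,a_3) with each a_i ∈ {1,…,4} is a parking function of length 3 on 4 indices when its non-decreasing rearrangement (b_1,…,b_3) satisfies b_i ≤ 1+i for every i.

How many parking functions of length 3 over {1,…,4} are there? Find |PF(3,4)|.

50

|PF(3,4)| = (5−3)·5^(3−1) = 2 · 25 = 50 (Pollak)
Check (2,3,3) → sorted (2,3,3): b_i ≤ 1+i ∀i, a PF.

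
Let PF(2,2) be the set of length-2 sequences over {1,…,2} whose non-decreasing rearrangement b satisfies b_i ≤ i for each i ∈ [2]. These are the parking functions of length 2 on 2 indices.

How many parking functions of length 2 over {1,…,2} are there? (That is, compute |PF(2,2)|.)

3

Count = (2+1−2)·(2+1)^{2−1} = 1·3 = 3 (Konheim–Weiss)
E.g. (1,2) → sorted (1,2): b_i ≤ i ∀i, a PF.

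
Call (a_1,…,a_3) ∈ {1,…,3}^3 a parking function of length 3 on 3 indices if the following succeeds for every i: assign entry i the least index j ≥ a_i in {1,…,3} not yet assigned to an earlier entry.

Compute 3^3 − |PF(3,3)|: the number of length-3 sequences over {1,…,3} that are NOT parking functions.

Count = 1·4^2 = 1·16 = 16
Check (3,3,3) → sorted (3,3,3): b_1=3>1, not a PF.
3^3 − 16 = 27 − 16 = 11

11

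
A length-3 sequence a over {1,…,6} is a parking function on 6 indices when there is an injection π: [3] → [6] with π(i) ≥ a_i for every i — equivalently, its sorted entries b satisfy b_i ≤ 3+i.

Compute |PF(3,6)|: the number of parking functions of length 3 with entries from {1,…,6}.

196

Count = 4·7^2 = 4·49 = 196 [KW]
One tuple (1,6,5) → sorted (1,5,6): b_i ≤ 3+i ∀i, a PF.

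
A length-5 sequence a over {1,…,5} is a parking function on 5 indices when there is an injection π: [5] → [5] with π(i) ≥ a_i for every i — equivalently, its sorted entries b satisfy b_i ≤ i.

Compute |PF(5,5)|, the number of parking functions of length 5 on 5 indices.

1296

Count = 1·6^4 = 1·1296 = 1296 (Pollak)
One tuple (4,2,2,1,1) → sorted (1,1,2,2,4): b_i ≤ i ∀i, a PF.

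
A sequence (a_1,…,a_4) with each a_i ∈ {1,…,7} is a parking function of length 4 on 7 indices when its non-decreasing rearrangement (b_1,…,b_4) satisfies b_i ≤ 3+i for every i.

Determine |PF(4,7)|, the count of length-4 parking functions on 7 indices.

2048

Count = (7−4+1)·(7+1)^(4−1) = 4×512 = 2048 (Konheim–Weiss)
Check (5,7,2,5) → sorted (2,5,5,7): b_i ≤ 3+i ∀i, a PF.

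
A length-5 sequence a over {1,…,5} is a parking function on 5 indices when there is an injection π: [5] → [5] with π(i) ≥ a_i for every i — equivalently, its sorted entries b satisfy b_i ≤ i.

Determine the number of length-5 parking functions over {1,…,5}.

1296

#PF = (5+1−5)·(5+1)^{5−1} = 1 · 1296 = 1296
Check (2,1,1,3,2) → sorted (1,1,2,2,3): b_i ≤ i ∀i, a PF.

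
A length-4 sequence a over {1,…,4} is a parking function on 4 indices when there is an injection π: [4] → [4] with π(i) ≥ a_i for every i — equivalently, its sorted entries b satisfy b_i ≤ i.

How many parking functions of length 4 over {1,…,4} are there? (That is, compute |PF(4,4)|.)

125

Count = (4+1−4)·(4+1)^{4−1} = 1 · 125 = 125
Example (1,2,2,4) → sorted (1,2,2,4): b_i ≤ i ∀i, a PF.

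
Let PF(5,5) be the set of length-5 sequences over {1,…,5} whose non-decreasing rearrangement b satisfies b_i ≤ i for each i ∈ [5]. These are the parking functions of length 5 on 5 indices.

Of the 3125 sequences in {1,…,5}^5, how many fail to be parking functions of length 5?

1829

|PF| = (6−5)·6^(5−1) = 1×1296 = 1296 (Konheim–Weiss)
E.g. (3,5,2,5,5) → sorted (2,3,5,5,5): b_1=2>1, not a PF.
Total 3125; non-PF = 3125−1296 = 1829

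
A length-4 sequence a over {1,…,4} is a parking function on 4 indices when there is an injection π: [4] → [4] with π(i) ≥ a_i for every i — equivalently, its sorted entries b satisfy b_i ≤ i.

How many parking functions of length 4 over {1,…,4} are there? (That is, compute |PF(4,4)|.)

|PF(4,4)| = (5−4)·5^(4−1) = 1·125 = 125
Check (4,1,3,1) → sorted (1,1,3,4): b_i ≤ i ∀i, a PF.

125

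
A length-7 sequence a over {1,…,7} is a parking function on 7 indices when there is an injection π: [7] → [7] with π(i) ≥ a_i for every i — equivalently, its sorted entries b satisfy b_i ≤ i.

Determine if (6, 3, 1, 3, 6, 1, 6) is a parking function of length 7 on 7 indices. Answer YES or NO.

Order a: b = (1, 1, 3, 3, 6, 6, 6).
  b_1=1 ≤ 1
  b_2=1 ≤ 2
  b_3=3 ≤ 3
  b_4=3 ≤ 4
  b_5=6 > 5
  fails at i=5 ⇒ NO

NO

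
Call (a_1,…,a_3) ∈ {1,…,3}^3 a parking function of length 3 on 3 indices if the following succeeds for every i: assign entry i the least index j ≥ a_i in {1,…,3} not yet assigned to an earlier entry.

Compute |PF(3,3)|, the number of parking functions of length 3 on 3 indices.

16

|PF| = (3+1−3)·(3+1)^{3−1} = 1×16 = 16 (Konheim–Weiss)
One tuple (1,1,1) → sorted (1,1,1): b_i ≤ i ∀i, a PF.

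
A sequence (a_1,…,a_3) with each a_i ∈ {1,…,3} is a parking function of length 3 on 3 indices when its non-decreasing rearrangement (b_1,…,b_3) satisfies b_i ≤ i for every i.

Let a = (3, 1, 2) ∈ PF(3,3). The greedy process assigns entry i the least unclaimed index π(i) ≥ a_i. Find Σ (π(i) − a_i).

0

Σπ(i) = 1+…+3 = 6; Σa = 3+1+2 = 6; disp = 6−6 = 0.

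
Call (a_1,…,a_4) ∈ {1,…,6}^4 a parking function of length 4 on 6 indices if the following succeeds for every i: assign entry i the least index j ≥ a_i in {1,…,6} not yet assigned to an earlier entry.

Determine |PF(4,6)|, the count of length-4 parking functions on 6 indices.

1029

|PF(4,6)| = (6+1−4)·(6+1)^{4−1} = 3 · 343 = 1029 (Konheim–Weiss)
E.g. (4,5,3,5) → sorted (3,4,5,5): b_i ≤ 2+i ∀i, a PF.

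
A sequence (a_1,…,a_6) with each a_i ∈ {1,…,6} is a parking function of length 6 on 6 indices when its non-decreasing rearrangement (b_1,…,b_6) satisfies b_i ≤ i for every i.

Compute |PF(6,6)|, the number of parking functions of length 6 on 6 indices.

16807

Count = (6−6+1)·(6+1)^(6−1) = 1×16807 = 16807 (Konheim–Weiss)
E.g. (1,6,4,3,1,2) → sorted (1,1,2,3,4,6): b_i ≤ i ∀i, a PF.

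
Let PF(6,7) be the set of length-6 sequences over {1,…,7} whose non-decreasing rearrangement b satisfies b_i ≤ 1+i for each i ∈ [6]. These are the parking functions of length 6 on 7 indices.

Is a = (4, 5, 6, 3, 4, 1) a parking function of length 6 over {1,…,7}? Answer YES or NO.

Rearranged: b = (1, 3, 4, 4, 5, 6).
  b_1=1 ≤ 2
  b_2=3 ≤ 3
  b_3=4 ≤ 4
  b_4=4 ≤ 5
  b_5=5 ≤ 6
  b_6=6 ≤ 7
All bounds hold ⇒ YES

YES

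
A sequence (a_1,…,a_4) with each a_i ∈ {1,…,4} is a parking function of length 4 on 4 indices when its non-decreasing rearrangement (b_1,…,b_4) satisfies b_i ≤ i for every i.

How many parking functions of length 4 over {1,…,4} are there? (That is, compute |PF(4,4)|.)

Count = (5−4)·5^(4−1) = 1·125 = 125
One tuple (1,4,3,1) → sorted (1,1,3,4): b_i ≤ i ∀i, a PF.

125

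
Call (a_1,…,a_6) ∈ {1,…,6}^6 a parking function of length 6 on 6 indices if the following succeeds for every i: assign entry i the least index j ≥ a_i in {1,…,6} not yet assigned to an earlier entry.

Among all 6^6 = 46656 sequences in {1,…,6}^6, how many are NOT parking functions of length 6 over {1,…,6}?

29849

#PF = (7−6)·7^(6−1) = 1·16807 = 16807 [KW]
Check (2,5,6,3,6,6) → sorted (2,3,5,6,6,6): b_1=2>1, not a PF.
So 46656 − 16807 = 29849 fail.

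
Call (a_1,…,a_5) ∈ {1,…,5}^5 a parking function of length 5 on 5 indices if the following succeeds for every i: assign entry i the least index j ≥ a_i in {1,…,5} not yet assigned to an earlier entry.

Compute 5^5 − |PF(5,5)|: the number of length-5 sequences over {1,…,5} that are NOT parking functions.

#PF = (5−5+1)·(5+1)^(5−1) = 1 · 1296 = 1296 (Konheim–Weiss)
E.g. (2,5,5,5,4) → sorted (2,4,5,5,5): b_1=2>1, not a PF.
So 3125 − 1296 = 1829 fail.

1829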